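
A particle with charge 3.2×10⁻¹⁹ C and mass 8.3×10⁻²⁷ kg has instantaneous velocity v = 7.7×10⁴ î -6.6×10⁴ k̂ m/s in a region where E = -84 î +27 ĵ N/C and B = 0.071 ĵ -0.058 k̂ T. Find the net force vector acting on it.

F ≈ (1.47×10⁻¹⁵, 1.44×10⁻¹⁵, 1.75×10⁻¹⁵) N

v×B = (4690, 4470, 5470) N/C.
E + v×B = (4600, 4490, 5470) N/C.
F = q(E + v×B) = (3.2×10⁻¹⁹ C)·(4600, 4490, 5470) = (1.47×10⁻¹⁵, 1.44×10⁻¹⁵, 1.75×10⁻¹⁵) N.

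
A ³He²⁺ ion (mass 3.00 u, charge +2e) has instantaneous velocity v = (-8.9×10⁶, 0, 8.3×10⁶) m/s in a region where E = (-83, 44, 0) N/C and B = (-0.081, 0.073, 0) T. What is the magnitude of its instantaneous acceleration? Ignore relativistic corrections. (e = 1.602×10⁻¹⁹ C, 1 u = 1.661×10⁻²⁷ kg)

v×B = (-6.06×10⁵, -6.72×10⁵, -6.50×10⁵) N/C.
E + v×B = (-6.06×10⁵, -6.72×10⁵, -6.50×10⁵) N/C.
F = q(E + v×B) = (3.204×10⁻¹⁹ C)·(-6.06×10⁵, -6.72×10⁵, -6.50×10⁵) = (-1.94×10⁻¹³, -2.15×10⁻¹³, -2.08×10⁻¹³) N.
|a| = |F|/m = 3.570×10⁻¹³/4.983×10⁻²⁷ ≈ 7.16×10¹³ m/s².

|a| ≈ 7.16×10¹³ m/s²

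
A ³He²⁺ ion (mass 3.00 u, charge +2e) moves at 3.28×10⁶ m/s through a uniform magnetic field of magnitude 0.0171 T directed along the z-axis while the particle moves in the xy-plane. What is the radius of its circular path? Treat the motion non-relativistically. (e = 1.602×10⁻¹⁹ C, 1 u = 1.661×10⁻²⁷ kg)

The magnetic force provides the centripetal force: |q|vB = mv²/r.
r = mv/(|q|B) = (4.983×10⁻²⁷)(3.28×10⁶)/((3.204×10⁻¹⁹)(0.0171)) ≈ 2.98 m.

r ≈ 2.98 m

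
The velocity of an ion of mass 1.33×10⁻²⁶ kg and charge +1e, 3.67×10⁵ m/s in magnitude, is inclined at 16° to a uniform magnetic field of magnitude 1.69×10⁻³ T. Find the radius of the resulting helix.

v⊥ = v sinθ = 3.67×10⁵·sin16° ≈ 1.012×10⁵ m/s.
r = m v⊥/(|q|B) = (1.33×10⁻²⁶)(1.012×10⁵)/((1.602×10⁻¹⁹)(1.69×10⁻³)) ≈ 4.97 m.

r ≈ 4.97 m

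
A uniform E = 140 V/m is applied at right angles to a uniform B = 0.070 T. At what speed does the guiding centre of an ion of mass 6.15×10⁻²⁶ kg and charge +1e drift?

The E×B drift speed is v_d = E/B.
v_d = 140/0.070 = 2000 m/s.

v_d ≈ 2000 m/s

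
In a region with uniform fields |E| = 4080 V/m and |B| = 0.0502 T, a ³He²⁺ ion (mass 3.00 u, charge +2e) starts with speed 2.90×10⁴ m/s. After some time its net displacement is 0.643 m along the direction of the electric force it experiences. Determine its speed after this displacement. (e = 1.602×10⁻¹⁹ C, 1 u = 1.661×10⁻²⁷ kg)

B does no work; ΔKE = |q|E d.
½mv_f² = ½mv₀² + |q|Ed = ½(4.983×10⁻²⁷)(2.90×10⁴)² + (3.204×10⁻¹⁹)(4080)(0.643) ≈ 2.095×10⁻¹⁸ J + 8.406×10⁻¹⁶ J ≈ 8.426×10⁻¹⁶ J.
v_f = √(2·8.426×10⁻¹⁶/4.983×10⁻²⁷) ≈ 5.82×10⁵ m/s.

v_f ≈ 5.82×10⁵ m/s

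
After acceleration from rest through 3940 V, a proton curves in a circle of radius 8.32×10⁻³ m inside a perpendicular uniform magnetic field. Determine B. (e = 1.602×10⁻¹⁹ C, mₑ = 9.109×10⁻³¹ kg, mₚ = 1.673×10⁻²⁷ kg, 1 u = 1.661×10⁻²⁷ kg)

v = √(2|q|V/m) = √(2·1.602×10⁻¹⁹·3940/1.673×10⁻²⁷) ≈ 8.687×10⁵ m/s.
B = mv/(|q|r) = (1.673×10⁻²⁷)(8.687×10⁵)/((1.602×10⁻¹⁹)(8.32×10⁻³)) ≈ 1.09 T.

B ≈ 1.09 T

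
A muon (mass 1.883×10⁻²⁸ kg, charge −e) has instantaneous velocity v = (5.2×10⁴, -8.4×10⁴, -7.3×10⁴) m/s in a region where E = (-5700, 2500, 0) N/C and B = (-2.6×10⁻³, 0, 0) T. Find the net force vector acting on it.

F ≈ (9.13×10⁻¹⁶, -4.31×10⁻¹⁶, 3.50×10⁻¹⁷) N

v×B = (0, 190, -218) N/C.
E + v×B = (-5700, 2690, -218) N/C.
F = q(E + v×B) = (−1.602×10⁻¹⁹ C)·(-5700, 2690, -218) = (9.13×10⁻¹⁶, -4.31×10⁻¹⁶, 3.50×10⁻¹⁷) N.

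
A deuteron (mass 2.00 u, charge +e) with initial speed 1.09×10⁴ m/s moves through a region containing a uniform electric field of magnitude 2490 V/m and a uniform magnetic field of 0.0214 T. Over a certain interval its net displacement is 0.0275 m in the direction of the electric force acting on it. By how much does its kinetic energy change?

ΔKE ≈ 1.10×10⁻¹⁷ J

The magnetic force is always ⟂ v and does no work; only the electric force changes KE.
ΔKE = F_E · d = |q|E d = (1.602×10⁻¹⁹)(2490)(0.0275) ≈ 1.10×10⁻¹⁷ J.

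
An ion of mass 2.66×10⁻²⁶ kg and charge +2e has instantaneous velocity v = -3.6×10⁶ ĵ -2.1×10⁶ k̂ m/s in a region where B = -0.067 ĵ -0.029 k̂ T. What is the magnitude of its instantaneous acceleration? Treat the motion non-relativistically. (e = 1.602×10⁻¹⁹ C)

|a| ≈ 4.37×10¹¹ m/s²

v×B = (-3.63×10⁴, 0, 0) N/C.
F = q v×B = (3.204×10⁻¹⁹ C)·(-3.63×10⁴, 0, 0) = (-1.16×10⁻¹⁴, 0, 0) N.
|a| = |F|/m = 1.163×10⁻¹⁴/2.66×10⁻²⁶ ≈ 4.37×10¹¹ m/s².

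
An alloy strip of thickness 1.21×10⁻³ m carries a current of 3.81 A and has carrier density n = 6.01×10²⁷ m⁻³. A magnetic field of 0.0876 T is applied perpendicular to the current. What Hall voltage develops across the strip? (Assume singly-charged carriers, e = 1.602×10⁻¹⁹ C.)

V_H = IB/(n e t).
V_H = (3.81)(0.0876)/((6.01×10²⁷)(1.602×10⁻¹⁹)(1.21×10⁻³)) ≈ 2.86×10⁻⁷ V.

V_H ≈ 2.86×10⁻⁷ V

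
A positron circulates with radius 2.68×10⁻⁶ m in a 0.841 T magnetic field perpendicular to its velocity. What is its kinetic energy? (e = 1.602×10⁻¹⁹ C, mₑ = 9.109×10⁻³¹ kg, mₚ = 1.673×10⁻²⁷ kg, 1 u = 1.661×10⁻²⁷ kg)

v = |q|Br/m, then KE = ½mv² = (qBr)²/(2m).
v = (1.602×10⁻¹⁹)(0.841)(2.68×10⁻⁶)/9.109×10⁻³¹ ≈ 3.964×10⁵ m/s.
KE = ½(9.109×10⁻³¹)(3.964×10⁵)² ≈ 7.16×10⁻²⁰ J.

KE ≈ 7.16×10⁻²⁰ J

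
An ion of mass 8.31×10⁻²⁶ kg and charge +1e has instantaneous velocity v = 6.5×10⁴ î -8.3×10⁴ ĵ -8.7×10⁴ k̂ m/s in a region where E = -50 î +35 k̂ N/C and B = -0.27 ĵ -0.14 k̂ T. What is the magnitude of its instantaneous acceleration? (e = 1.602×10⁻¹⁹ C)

|a| ≈ 4.45×10¹⁰ m/s²

v×B = (-1.19×10⁴, 9100, -1.76×10⁴) N/C.
E + v×B = (-1.19×10⁴, 9100, -1.75×10⁴) N/C.
F = q(E + v×B) = (1.602×10⁻¹⁹ C)·(-1.19×10⁴, 9100, -1.75×10⁴) = (-1.91×10⁻¹⁵, 1.46×10⁻¹⁵, -2.81×10⁻¹⁵) N.
|a| = |F|/m = 3.694×10⁻¹⁵/8.31×10⁻²⁶ ≈ 4.45×10¹⁰ m/s².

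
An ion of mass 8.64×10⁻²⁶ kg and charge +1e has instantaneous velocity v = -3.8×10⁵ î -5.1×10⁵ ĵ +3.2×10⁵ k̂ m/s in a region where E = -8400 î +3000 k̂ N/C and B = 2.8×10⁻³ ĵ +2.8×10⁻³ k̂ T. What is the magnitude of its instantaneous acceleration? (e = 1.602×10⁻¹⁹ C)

v×B = (-2320, 1060, -1060) N/C.
E + v×B = (-1.07×10⁴, 1060, 1940) N/C.
F = q(E + v×B) = (1.602×10⁻¹⁹ C)·(-1.07×10⁴, 1060, 1940) = (-1.72×10⁻¹⁵, 1.70×10⁻¹⁶, 3.10×10⁻¹⁶) N.
|a| = |F|/m = 1.754×10⁻¹⁵/8.64×10⁻²⁶ ≈ 2.03×10¹⁰ m/s².

|a| ≈ 2.03×10¹⁰ m/s²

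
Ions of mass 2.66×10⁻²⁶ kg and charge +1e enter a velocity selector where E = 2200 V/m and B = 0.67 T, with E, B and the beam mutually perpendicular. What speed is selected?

v = 3300 m/s

For undeflected motion the electric and magnetic forces balance: qE = qvB.
v = E/B = 2200/0.67 = 3300 m/s.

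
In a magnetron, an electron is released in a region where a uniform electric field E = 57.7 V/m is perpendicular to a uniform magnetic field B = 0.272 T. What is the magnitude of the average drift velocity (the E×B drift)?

v_d ≈ 212 m/s

The steady drift has the magnetic force balancing the electric force, so v_d = E/B.
v_d = 57.7/0.272 = 212 m/s.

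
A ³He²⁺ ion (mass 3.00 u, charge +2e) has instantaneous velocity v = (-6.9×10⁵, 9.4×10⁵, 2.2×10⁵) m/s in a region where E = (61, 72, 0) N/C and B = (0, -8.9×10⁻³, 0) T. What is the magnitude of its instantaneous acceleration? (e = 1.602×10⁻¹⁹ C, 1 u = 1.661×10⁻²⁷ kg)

v×B = (1960, 0, 6140) N/C.
E + v×B = (2020, 72.0, 6140) N/C.
F = q(E + v×B) = (3.204×10⁻¹⁹ C)·(2020, 72.0, 6140) = (6.47×10⁻¹⁶, 2.31×10⁻¹⁷, 1.97×10⁻¹⁵) N.
|a| = |F|/m = 2.071×10⁻¹⁵/4.983×10⁻²⁷ ≈ 4.16×10¹¹ m/s².

|a| ≈ 4.16×10¹¹ m/s²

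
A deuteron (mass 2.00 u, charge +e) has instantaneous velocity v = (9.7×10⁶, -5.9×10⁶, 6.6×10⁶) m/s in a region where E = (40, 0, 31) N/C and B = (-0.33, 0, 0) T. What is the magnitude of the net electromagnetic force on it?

v×B = (0, -2.18×10⁶, -1.95×10⁶) N/C.
E + v×B = (40.0, -2.18×10⁶, -1.95×10⁶) N/C.
F = q(E + v×B) = (1.602×10⁻¹⁹ C)·(40.0, -2.18×10⁶, -1.95×10⁶) = (6.41×10⁻¹⁸, -3.49×10⁻¹³, -3.12×10⁻¹³) N.
|F| = 4.68×10⁻¹³ N.

|F| ≈ 4.68×10⁻¹³ N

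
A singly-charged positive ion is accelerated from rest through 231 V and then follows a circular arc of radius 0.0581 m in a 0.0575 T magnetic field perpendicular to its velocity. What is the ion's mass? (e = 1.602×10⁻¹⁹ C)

m ≈ 3.87×10⁻²⁷ kg

Combine |q|V = ½mv² and r = mv/(|q|B): eliminate v to get m = qB²r²/(2V).
m = (1.602×10⁻¹⁹)(0.0575)²(0.0581)²/(2·231) ≈ 3.87×10⁻²⁷ kg.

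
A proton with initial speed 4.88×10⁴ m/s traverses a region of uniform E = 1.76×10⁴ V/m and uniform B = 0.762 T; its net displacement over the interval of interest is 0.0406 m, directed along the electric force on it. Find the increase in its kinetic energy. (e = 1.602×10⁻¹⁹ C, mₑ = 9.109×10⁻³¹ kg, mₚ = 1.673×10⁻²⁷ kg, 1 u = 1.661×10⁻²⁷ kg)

The magnetic force is always ⟂ v and does no work; only the electric force changes KE.
ΔKE = F_E · d = |q|E d = (1.602×10⁻¹⁹)(1.76×10⁴)(0.0406) ≈ 1.14×10⁻¹⁶ J.

ΔKE ≈ 1.14×10⁻¹⁶ J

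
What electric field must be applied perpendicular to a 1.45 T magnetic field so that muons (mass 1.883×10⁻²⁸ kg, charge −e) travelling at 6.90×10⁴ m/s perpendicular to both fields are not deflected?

For straight-line motion qE = qvB, so E = vB.
E = 6.90×10⁴ × 1.45 = 1.00×10⁵ V/m.

E = 1.00×10⁵ V/m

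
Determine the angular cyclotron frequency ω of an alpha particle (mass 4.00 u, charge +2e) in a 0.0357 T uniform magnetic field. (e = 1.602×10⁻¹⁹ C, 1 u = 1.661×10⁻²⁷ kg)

ω = |q|B/m.
ω = (3.204×10⁻¹⁹)(0.0357)/6.644×10⁻²⁷ ≈ 1.72×10⁶ rad/s.

ω ≈ 1.72×10⁶ rad/s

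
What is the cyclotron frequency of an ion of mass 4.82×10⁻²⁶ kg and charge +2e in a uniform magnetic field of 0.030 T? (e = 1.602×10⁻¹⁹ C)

f = |q|B/(2πm).
f = (3.204×10⁻¹⁹)(0.030)/(2π·4.82×10⁻²⁶) ≈ 3.2×10⁴ Hz.

f ≈ 3.2×10⁴ Hz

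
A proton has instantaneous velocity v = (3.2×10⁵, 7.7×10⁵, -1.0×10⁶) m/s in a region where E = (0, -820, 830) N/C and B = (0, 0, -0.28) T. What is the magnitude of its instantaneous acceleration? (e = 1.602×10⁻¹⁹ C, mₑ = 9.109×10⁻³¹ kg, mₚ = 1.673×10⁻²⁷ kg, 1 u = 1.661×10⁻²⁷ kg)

|a| ≈ 2.23×10¹³ m/s²

v×B = (-2.16×10⁵, 8.96×10⁴, 0) N/C.
E + v×B = (-2.16×10⁵, 8.88×10⁴, 830) N/C.
F = q(E + v×B) = (1.602×10⁻¹⁹ C)·(-2.16×10⁵, 8.88×10⁴, 830) = (-3.45×10⁻¹⁴, 1.42×10⁻¹⁴, 1.33×10⁻¹⁶) N.
|a| = |F|/m = 3.735×10⁻¹⁴/1.673×10⁻²⁷ ≈ 2.23×10¹³ m/s².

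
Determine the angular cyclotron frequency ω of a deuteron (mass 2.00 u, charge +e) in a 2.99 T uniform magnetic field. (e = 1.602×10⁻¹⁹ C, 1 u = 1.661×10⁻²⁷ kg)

ω = |q|B/m.
ω = (1.602×10⁻¹⁹)(2.99)/3.322×10⁻²⁷ ≈ 1.44×10⁸ rad/s.

ω ≈ 1.44×10⁸ rad/s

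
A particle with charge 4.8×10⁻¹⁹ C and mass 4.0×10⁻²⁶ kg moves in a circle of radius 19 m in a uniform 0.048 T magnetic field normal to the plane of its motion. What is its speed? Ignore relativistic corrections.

From |q|vB = mv²/r, v = |q|Br/m.
v = (4.8×10⁻¹⁹)(0.048)(19)/4.0×10⁻²⁶ ≈ 1.1×10⁷ m/s.

v ≈ 1.1×10⁷ m/s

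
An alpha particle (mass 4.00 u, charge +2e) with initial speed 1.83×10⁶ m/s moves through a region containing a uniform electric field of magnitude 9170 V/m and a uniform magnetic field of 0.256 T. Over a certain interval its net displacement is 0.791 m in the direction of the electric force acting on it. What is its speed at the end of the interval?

B does no work; ΔKE = |q|E d.
½mv_f² = ½mv₀² + |q|Ed = ½(6.644×10⁻²⁷)(1.83×10⁶)² + (3.204×10⁻¹⁹)(9170)(0.791) ≈ 1.113×10⁻¹⁴ J + 2.324×10⁻¹⁵ J ≈ 1.345×10⁻¹⁴ J.
v_f = √(2·1.345×10⁻¹⁴/6.644×10⁻²⁷) ≈ 2.01×10⁶ m/s.

v_f ≈ 2.01×10⁶ m/s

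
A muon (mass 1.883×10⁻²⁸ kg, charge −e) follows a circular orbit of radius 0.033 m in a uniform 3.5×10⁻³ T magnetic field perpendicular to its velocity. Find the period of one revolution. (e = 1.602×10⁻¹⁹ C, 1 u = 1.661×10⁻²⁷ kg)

T ≈ 2.1×10⁻⁶ s

The cyclotron period depends only on m, q, B: T = 2πm/(|q|B).
T = 2π(1.883×10⁻²⁸)/((1.602×10⁻¹⁹)(3.5×10⁻³)) ≈ 2.1×10⁻⁶ s.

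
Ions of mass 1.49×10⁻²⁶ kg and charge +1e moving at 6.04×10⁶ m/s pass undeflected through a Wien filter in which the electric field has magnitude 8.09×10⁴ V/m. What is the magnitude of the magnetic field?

Balance of forces in the selector: qE = qvB ⇒ B = E/v.
B = 8.09×10⁴/6.04×10⁶ = 0.0134 T.

B = 0.0134 T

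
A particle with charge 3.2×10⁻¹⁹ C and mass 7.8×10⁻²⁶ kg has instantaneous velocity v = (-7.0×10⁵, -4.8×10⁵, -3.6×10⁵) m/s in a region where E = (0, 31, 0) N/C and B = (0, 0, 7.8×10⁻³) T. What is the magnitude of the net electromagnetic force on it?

|F| ≈ 2.13×10⁻¹⁵ N

v×B = (-3740, 5460, 0) N/C.
E + v×B = (-3740, 5490, 0) N/C.
F = q(E + v×B) = (3.2×10⁻¹⁹ C)·(-3740, 5490, 0) = (-1.20×10⁻¹⁵, 1.76×10⁻¹⁵, 0) N.
|F| = 2.13×10⁻¹⁵ N.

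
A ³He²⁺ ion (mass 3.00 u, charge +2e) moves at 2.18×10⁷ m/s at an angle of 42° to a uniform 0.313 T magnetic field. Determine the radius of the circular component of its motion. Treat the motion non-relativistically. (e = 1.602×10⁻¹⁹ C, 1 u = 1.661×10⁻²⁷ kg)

v⊥ = v sinθ = 2.18×10⁷·sin42° ≈ 1.459×10⁷ m/s.
r = m v⊥/(|q|B) = (4.983×10⁻²⁷)(1.459×10⁷)/((3.204×10⁻¹⁹)(0.313)) ≈ 0.725 m.

r ≈ 0.725 m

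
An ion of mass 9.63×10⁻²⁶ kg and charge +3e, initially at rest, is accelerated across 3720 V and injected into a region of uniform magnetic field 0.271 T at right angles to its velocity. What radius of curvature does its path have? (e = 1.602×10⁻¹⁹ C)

Acceleration: |q|V = ½mv² ⇒ v = √(2|q|V/m) = √(2·4.806×10⁻¹⁹·3720/9.63×10⁻²⁶) ≈ 1.927×10⁵ m/s.
In the field: r = mv/(|q|B) = (9.63×10⁻²⁶)(1.927×10⁵)/((4.806×10⁻¹⁹)(0.271)) ≈ 0.142 m.

r ≈ 0.142 m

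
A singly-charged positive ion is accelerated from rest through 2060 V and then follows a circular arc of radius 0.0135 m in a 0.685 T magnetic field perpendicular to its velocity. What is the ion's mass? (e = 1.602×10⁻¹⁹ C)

m ≈ 3.33×10⁻²⁷ kg

Combine |q|V = ½mv² and r = mv/(|q|B): eliminate v to get m = qB²r²/(2V).
m = (1.602×10⁻¹⁹)(0.685)²(0.0135)²/(2·2060) ≈ 3.33×10⁻²⁷ kg.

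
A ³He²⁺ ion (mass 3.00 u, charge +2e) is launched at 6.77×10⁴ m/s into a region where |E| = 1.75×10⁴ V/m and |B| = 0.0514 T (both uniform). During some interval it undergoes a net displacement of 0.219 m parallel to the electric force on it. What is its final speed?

v_f ≈ 7.05×10⁵ m/s

B does no work; ΔKE = |q|E d.
½mv_f² = ½mv₀² + |q|Ed = ½(4.983×10⁻²⁷)(6.77×10⁴)² + (3.204×10⁻¹⁹)(1.75×10⁴)(0.219) ≈ 1.142×10⁻¹⁷ J + 1.228×10⁻¹⁵ J ≈ 1.239×10⁻¹⁵ J.
v_f = √(2·1.239×10⁻¹⁵/4.983×10⁻²⁷) ≈ 7.05×10⁵ m/s.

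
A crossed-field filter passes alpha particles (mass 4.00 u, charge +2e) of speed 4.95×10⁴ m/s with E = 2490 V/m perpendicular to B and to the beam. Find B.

B = 0.0503 T

Balance of forces in the selector: qE = qvB ⇒ B = E/v.
B = 2490/4.95×10⁴ = 0.0503 T.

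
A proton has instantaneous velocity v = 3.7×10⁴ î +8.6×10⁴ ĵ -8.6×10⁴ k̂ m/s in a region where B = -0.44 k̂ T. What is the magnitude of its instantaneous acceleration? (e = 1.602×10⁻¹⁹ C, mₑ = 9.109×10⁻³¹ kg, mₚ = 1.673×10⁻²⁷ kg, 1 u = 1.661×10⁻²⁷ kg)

v×B = (-3.78×10⁴, 1.63×10⁴, 0) N/C.
F = q v×B = (1.602×10⁻¹⁹ C)·(-3.78×10⁴, 1.63×10⁴, 0) = (-6.06×10⁻¹⁵, 2.61×10⁻¹⁵, 0) N.
|a| = |F|/m = 6.599×10⁻¹⁵/1.673×10⁻²⁷ ≈ 3.94×10¹² m/s².

|a| ≈ 3.94×10¹² m/s²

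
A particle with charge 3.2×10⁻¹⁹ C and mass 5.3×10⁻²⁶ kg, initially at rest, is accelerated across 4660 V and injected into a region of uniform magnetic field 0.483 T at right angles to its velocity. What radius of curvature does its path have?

r ≈ 0.0813 m

Acceleration: |q|V = ½mv² ⇒ v = √(2|q|V/m) = √(2·3.2×10⁻¹⁹·4660/5.3×10⁻²⁶) ≈ 2.372×10⁵ m/s.
In the field: r = mv/(|q|B) = (5.3×10⁻²⁶)(2.372×10⁵)/((3.2×10⁻¹⁹)(0.483)) ≈ 0.0813 m.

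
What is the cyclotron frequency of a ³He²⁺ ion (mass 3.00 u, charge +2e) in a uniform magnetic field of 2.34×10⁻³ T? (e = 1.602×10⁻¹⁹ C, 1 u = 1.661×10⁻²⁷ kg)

f = |q|B/(2πm).
f = (3.204×10⁻¹⁹)(2.34×10⁻³)/(2π·4.983×10⁻²⁷) ≈ 2.39×10⁴ Hz.

f ≈ 2.39×10⁴ Hz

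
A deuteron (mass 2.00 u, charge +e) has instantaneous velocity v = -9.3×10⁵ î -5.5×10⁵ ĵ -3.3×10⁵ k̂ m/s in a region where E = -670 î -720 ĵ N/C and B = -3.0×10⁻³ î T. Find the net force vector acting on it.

v×B = (0, 990, -1650) N/C.
E + v×B = (-670, 270, -1650) N/C.
F = q(E + v×B) = (1.602×10⁻¹⁹ C)·(-670, 270, -1650) = (-1.07×10⁻¹⁶, 4.33×10⁻¹⁷, -2.64×10⁻¹⁶) N.

F ≈ (-1.07×10⁻¹⁶, 4.33×10⁻¹⁷, -2.64×10⁻¹⁶) N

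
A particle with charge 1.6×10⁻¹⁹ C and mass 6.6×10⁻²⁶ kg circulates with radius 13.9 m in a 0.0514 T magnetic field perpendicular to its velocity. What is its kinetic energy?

v = |q|Br/m, then KE = ½mv² = (qBr)²/(2m).
v = (1.6×10⁻¹⁹)(0.0514)(13.9)/6.6×10⁻²⁶ ≈ 1.732×10⁶ m/s.
KE = ½(6.6×10⁻²⁶)(1.732×10⁶)² ≈ 9.90×10⁻¹⁴ J.

KE ≈ 9.90×10⁻¹⁴ J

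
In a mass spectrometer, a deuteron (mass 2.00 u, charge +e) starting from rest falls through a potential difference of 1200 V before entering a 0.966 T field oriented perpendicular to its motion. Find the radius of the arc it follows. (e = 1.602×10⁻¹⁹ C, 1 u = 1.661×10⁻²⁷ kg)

r ≈ 7.30×10⁻³ m

Acceleration: |q|V = ½mv² ⇒ v = √(2|q|V/m) = √(2·1.602×10⁻¹⁹·1200/3.322×10⁻²⁷) ≈ 3.402×10⁵ m/s.
In the field: r = mv/(|q|B) = (3.322×10⁻²⁷)(3.402×10⁵)/((1.602×10⁻¹⁹)(0.966)) ≈ 7.30×10⁻³ m.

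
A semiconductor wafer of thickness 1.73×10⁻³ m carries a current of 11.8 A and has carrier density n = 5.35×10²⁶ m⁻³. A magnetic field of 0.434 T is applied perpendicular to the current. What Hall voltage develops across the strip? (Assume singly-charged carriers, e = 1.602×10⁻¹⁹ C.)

V_H ≈ 3.45×10⁻⁵ V

V_H = IB/(n e t).
V_H = (11.8)(0.434)/((5.35×10²⁶)(1.602×10⁻¹⁹)(1.73×10⁻³)) ≈ 3.45×10⁻⁵ V.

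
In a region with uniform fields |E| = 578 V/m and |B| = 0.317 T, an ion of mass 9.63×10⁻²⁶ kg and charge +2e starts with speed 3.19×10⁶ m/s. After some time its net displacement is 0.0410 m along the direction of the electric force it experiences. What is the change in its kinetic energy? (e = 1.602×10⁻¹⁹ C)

ΔKE ≈ 7.59×10⁻¹⁸ J

The magnetic force is always ⟂ v and does no work; only the electric force changes KE.
ΔKE = F_E · d = |q|E d = (3.204×10⁻¹⁹)(578)(0.0410) ≈ 7.59×10⁻¹⁸ J.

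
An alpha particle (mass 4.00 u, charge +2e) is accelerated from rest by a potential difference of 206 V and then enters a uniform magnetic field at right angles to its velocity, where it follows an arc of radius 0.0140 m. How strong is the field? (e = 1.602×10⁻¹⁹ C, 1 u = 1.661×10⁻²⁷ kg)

B ≈ 0.209 T

v = √(2|q|V/m) = √(2·3.204×10⁻¹⁹·206/6.644×10⁻²⁷) ≈ 1.410×10⁵ m/s.
B = mv/(|q|r) = (6.644×10⁻²⁷)(1.410×10⁵)/((3.204×10⁻¹⁹)(0.0140)) ≈ 0.209 T.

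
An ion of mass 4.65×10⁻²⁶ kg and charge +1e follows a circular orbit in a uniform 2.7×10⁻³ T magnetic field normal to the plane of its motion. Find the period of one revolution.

T ≈ 6.8×10⁻⁴ s

The cyclotron period depends only on m, q, B: T = 2πm/(|q|B).
T = 2π(4.65×10⁻²⁶)/((1.602×10⁻¹⁹)(2.7×10⁻³)) ≈ 6.8×10⁻⁴ s.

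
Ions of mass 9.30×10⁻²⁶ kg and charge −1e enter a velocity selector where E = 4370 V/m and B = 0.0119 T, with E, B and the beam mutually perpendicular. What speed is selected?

v = 3.67×10⁵ m/s

Straight-line motion ⇒ electric and magnetic forces cancel, so E = vB.
v = E/B = 4370/0.0119 = 3.67×10⁵ m/s.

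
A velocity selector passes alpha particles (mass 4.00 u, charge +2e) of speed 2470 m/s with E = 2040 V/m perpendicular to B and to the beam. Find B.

Balance of forces in the selector: qE = qvB ⇒ B = E/v.
B = 2040/2470 = 0.826 T.

B = 0.826 T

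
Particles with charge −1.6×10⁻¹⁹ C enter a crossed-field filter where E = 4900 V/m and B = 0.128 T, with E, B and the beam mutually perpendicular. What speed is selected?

For undeflected motion the electric and magnetic forces balance: qE = qvB.
v = E/B = 4900/0.128 = 3.83×10⁴ m/s.

v = 3.83×10⁴ m/s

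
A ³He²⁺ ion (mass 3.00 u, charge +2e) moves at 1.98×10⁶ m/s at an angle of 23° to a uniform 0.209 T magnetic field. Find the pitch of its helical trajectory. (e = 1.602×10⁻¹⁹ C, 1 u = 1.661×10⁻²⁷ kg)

p ≈ 0.852 m

v∥ = v cosθ = 1.98×10⁶·cos23° ≈ 1.823×10⁶ m/s.
T = 2πm/(|q|B) = 2π(4.983×10⁻²⁷)/((3.204×10⁻¹⁹)(0.209)) ≈ 4.676×10⁻⁷ s.
pitch = v∥ T = (1.823×10⁶)(4.676×10⁻⁷) ≈ 0.852 m.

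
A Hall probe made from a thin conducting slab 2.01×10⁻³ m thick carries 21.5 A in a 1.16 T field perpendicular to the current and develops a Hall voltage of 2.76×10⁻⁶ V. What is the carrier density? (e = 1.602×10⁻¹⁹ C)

From V_H = IB/(n e t), n = IB/(V_H e t).
n = (21.5)(1.16)/((2.76×10⁻⁶)(1.602×10⁻¹⁹)(2.01×10⁻³)) ≈ 2.81×10²⁸ m⁻³.

n ≈ 2.81×10²⁸ m⁻³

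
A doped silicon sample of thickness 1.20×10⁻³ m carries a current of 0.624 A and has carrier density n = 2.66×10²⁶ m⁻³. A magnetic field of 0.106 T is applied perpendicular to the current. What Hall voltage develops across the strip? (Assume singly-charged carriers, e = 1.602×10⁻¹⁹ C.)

V_H ≈ 1.29×10⁻⁶ V

V_H = IB/(n e t).
V_H = (0.624)(0.106)/((2.66×10²⁶)(1.602×10⁻¹⁹)(1.20×10⁻³)) ≈ 1.29×10⁻⁶ V.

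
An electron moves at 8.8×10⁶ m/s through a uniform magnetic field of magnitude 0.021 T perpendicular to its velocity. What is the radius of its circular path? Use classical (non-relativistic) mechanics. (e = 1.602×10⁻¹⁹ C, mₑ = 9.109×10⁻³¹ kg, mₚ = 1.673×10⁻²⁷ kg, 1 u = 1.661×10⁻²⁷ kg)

The magnetic force provides the centripetal force: |q|vB = mv²/r.
r = mv/(|q|B) = (9.109×10⁻³¹)(8.8×10⁶)/((1.602×10⁻¹⁹)(0.021)) ≈ 2.4×10⁻³ m.

r ≈ 2.4×10⁻³ m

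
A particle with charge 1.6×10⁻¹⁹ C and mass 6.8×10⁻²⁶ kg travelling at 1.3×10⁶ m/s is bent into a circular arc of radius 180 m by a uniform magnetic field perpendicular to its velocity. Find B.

From |q|vB = mv²/r, B = mv/(|q|r).
B = (6.8×10⁻²⁶)(1.3×10⁶)/((1.6×10⁻¹⁹)(180)) ≈ 3.1×10⁻³ T.

B ≈ 3.1×10⁻³ T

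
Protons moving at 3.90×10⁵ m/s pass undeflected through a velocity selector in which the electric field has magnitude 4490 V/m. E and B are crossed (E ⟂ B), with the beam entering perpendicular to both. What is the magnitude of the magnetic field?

B = 0.0115 T

Balance of forces in the selector: qE = qvB ⇒ B = E/v.
B = 4490/3.90×10⁵ = 0.0115 T.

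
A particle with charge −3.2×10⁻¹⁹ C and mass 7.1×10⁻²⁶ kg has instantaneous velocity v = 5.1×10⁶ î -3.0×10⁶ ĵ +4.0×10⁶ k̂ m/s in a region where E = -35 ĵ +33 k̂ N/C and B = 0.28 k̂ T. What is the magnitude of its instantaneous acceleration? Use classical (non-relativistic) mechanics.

v×B = (-8.40×10⁵, -1.43×10⁶, 0) N/C.
E + v×B = (-8.40×10⁵, -1.43×10⁶, 33.0) N/C.
F = q(E + v×B) = (−3.2×10⁻¹⁹ C)·(-8.40×10⁵, -1.43×10⁶, 33.0) = (2.69×10⁻¹³, 4.57×10⁻¹³, -1.06×10⁻¹⁷) N.
|a| = |F|/m = 5.302×10⁻¹³/7.1×10⁻²⁶ ≈ 7.47×10¹² m/s².

|a| ≈ 7.47×10¹² m/s²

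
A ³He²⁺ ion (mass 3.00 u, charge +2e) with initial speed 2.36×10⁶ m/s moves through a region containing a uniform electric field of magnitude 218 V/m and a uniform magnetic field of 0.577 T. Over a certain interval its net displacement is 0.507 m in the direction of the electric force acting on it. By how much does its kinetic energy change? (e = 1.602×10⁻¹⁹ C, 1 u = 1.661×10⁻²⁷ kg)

The magnetic force is always ⟂ v and does no work; only the electric force changes KE.
ΔKE = F_E · d = |q|E d = (3.204×10⁻¹⁹)(218)(0.507) ≈ 3.54×10⁻¹⁷ J.

ΔKE ≈ 3.54×10⁻¹⁷ J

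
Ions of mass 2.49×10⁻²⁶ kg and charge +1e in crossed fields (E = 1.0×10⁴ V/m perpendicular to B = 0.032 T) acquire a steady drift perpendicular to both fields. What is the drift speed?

The E×B drift speed is v_d = E/B.
v_d = 1.0×10⁴/0.032 = 3.1×10⁵ m/s.

v_d ≈ 3.1×10⁵ m/s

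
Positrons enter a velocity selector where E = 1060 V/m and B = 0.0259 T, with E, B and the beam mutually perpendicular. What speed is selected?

Straight-line motion ⇒ electric and magnetic forces cancel, so E = vB.
v = E/B = 1060/0.0259 = 4.09×10⁴ m/s.

v = 4.09×10⁴ m/s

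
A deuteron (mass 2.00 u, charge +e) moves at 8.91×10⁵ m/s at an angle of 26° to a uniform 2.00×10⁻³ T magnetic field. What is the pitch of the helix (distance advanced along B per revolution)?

p ≈ 52.2 m

v∥ = v cosθ = 8.91×10⁵·cos26° ≈ 8.008×10⁵ m/s.
T = 2πm/(|q|B) = 2π(3.322×10⁻²⁷)/((1.602×10⁻¹⁹)(2.00×10⁻³)) ≈ 6.515×10⁻⁵ s.
pitch = v∥ T = (8.008×10⁵)(6.515×10⁻⁵) ≈ 52.2 m.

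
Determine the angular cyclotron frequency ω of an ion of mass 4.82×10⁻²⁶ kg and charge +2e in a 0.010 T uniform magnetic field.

ω ≈ 6.6×10⁴ rad/s

ω = |q|B/m.
ω = (3.204×10⁻¹⁹)(0.010)/4.82×10⁻²⁶ ≈ 6.6×10⁴ rad/s.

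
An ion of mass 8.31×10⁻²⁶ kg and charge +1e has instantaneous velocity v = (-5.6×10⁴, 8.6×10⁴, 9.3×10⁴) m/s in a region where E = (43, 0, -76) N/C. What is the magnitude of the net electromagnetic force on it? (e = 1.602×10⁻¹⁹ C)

|F| ≈ 1.40×10⁻¹⁷ N

Only an electric field acts, so F = qE = (1.602×10⁻¹⁹ C)·(43.0, 0, -76.0) = (6.89×10⁻¹⁸, 0, -1.22×10⁻¹⁷) N.
|F| = 1.40×10⁻¹⁷ N.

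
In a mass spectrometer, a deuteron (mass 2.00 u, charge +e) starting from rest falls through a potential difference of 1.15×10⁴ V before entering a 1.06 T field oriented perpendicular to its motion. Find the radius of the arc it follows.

Acceleration: |q|V = ½mv² ⇒ v = √(2|q|V/m) = √(2·1.602×10⁻¹⁹·1.15×10⁴/3.322×10⁻²⁷) ≈ 1.053×10⁶ m/s.
In the field: r = mv/(|q|B) = (3.322×10⁻²⁷)(1.053×10⁶)/((1.602×10⁻¹⁹)(1.06)) ≈ 0.0206 m.

r ≈ 0.0206 m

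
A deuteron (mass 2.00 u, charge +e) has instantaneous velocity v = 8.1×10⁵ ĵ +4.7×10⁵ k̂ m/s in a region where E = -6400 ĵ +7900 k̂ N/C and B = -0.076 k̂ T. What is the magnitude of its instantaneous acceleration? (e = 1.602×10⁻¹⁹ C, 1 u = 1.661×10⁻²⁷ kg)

|a| ≈ 3.01×10¹² m/s²

v×B = (-6.16×10⁴, 0, 0) N/C.
E + v×B = (-6.16×10⁴, -6400, 7900) N/C.
F = q(E + v×B) = (1.602×10⁻¹⁹ C)·(-6.16×10⁴, -6400, 7900) = (-9.86×10⁻¹⁵, -1.03×10⁻¹⁵, 1.27×10⁻¹⁵) N.
|a| = |F|/m = 9.996×10⁻¹⁵/3.322×10⁻²⁷ ≈ 3.01×10¹² m/s².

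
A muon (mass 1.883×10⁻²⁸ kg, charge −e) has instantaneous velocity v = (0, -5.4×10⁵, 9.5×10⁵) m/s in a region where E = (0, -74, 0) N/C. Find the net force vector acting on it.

Only an electric field acts, so F = qE = (−1.602×10⁻¹⁹ C)·(0, -74.0, 0) = (0, 1.19×10⁻¹⁷, 0) N.

F ≈ (0, 1.19×10⁻¹⁷, 0) N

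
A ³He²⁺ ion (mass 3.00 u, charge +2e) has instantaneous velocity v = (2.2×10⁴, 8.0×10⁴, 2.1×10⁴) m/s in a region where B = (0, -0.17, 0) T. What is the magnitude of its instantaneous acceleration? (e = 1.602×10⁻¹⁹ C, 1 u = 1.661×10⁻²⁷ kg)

v×B = (3570, 0, -3740) N/C.
F = q v×B = (3.204×10⁻¹⁹ C)·(3570, 0, -3740) = (1.14×10⁻¹⁵, 0, -1.20×10⁻¹⁵) N.
|a| = |F|/m = 1.657×10⁻¹⁵/4.983×10⁻²⁷ ≈ 3.32×10¹¹ m/s².

|a| ≈ 3.32×10¹¹ m/s²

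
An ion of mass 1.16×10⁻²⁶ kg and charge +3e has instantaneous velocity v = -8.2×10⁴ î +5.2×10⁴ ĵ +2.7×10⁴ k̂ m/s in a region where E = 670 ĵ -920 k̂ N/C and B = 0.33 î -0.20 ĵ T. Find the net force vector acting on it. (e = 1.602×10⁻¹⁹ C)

F ≈ (2.60×10⁻¹⁵, 4.60×10⁻¹⁵, -8.07×10⁻¹⁶) N

v×B = (5400, 8910, -760) N/C.
E + v×B = (5400, 9580, -1680) N/C.
F = q(E + v×B) = (4.806×10⁻¹⁹ C)·(5400, 9580, -1680) = (2.60×10⁻¹⁵, 4.60×10⁻¹⁵, -8.07×10⁻¹⁶) N.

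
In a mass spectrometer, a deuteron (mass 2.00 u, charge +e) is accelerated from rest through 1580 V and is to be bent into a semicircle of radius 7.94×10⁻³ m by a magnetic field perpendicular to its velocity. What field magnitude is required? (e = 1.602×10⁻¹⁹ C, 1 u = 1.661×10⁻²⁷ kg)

B ≈ 1.02 T

v = √(2|q|V/m) = √(2·1.602×10⁻¹⁹·1580/3.322×10⁻²⁷) ≈ 3.904×10⁵ m/s.
B = mv/(|q|r) = (3.322×10⁻²⁷)(3.904×10⁵)/((1.602×10⁻¹⁹)(7.94×10⁻³)) ≈ 1.02 T.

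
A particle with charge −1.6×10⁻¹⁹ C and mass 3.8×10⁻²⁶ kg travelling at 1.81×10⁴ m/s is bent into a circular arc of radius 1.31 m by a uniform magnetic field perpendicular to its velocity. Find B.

B ≈ 3.28×10⁻³ T

From |q|vB = mv²/r, B = mv/(|q|r).
B = (3.8×10⁻²⁶)(1.81×10⁴)/((1.6×10⁻¹⁹)(1.31)) ≈ 3.28×10⁻³ T.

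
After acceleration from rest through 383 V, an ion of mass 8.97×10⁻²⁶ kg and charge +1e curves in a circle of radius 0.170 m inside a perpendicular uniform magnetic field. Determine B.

v = √(2|q|V/m) = √(2·1.602×10⁻¹⁹·383/8.97×10⁻²⁶) ≈ 3.699×10⁴ m/s.
B = mv/(|q|r) = (8.97×10⁻²⁶)(3.699×10⁴)/((1.602×10⁻¹⁹)(0.170)) ≈ 0.122 T.

B ≈ 0.122 T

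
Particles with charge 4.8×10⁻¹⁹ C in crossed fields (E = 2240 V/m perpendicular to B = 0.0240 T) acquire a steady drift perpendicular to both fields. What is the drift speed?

v_d ≈ 9.33×10⁴ m/s

In crossed fields the guiding centre drifts at v_d = |E×B|/B² = E/B, independent of charge and mass.
v_d = 2240/0.0240 = 9.33×10⁴ m/s.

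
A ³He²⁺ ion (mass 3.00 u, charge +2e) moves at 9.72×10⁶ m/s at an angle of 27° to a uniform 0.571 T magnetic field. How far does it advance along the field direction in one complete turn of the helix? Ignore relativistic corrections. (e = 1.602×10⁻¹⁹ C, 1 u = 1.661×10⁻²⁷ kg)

v∥ = v cosθ = 9.72×10⁶·cos27° ≈ 8.661×10⁶ m/s.
T = 2πm/(|q|B) = 2π(4.983×10⁻²⁷)/((3.204×10⁻¹⁹)(0.571)) ≈ 1.711×10⁻⁷ s.
pitch = v∥ T = (8.661×10⁶)(1.711×10⁻⁷) ≈ 1.48 m.

p ≈ 1.48 m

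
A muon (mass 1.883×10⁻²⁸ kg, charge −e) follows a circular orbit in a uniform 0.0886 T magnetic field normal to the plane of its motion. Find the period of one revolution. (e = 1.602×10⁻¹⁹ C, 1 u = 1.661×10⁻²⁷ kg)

T ≈ 8.34×10⁻⁸ s

The cyclotron period depends only on m, q, B: T = 2πm/(|q|B).
T = 2π(1.883×10⁻²⁸)/((1.602×10⁻¹⁹)(0.0886)) ≈ 8.34×10⁻⁸ s.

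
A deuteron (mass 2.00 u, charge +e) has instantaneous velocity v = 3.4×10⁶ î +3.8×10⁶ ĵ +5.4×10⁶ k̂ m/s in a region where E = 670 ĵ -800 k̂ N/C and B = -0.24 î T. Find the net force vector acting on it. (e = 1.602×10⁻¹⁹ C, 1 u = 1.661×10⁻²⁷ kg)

F ≈ (0, -2.08×10⁻¹³, 1.46×10⁻¹³) N

v×B = (0, -1.30×10⁶, 9.12×10⁵) N/C.
E + v×B = (0, -1.30×10⁶, 9.11×10⁵) N/C.
F = q(E + v×B) = (1.602×10⁻¹⁹ C)·(0, -1.30×10⁶, 9.11×10⁵) = (0, -2.08×10⁻¹³, 1.46×10⁻¹³) N.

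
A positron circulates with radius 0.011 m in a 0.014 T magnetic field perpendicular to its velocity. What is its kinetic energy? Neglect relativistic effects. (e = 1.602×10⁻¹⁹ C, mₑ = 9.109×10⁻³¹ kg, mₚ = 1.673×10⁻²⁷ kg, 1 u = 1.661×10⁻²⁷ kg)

KE ≈ 2100 eV

v = |q|Br/m, then KE = ½mv² = (qBr)²/(2m).
v = (1.602×10⁻¹⁹)(0.014)(0.011)/9.109×10⁻³¹ ≈ 2.708×10⁷ m/s.
KE = ½(9.109×10⁻³¹)(2.708×10⁷)² ≈ 3.3×10⁻¹⁶ J = 2100 eV.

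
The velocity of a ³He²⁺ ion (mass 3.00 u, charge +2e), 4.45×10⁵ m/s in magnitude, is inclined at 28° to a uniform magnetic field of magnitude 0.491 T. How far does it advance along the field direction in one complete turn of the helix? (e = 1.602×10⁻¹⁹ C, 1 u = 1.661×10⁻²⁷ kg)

v∥ = v cosθ = 4.45×10⁵·cos28° ≈ 3.929×10⁵ m/s.
T = 2πm/(|q|B) = 2π(4.983×10⁻²⁷)/((3.204×10⁻¹⁹)(0.491)) ≈ 1.990×10⁻⁷ s.
pitch = v∥ T = (3.929×10⁵)(1.990×10⁻⁷) ≈ 0.0782 m.

p ≈ 0.0782 m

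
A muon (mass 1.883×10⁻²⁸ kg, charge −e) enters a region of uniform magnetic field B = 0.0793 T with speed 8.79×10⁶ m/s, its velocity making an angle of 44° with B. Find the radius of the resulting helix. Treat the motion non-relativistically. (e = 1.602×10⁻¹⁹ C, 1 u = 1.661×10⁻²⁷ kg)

r ≈ 0.0905 m

v⊥ = v sinθ = 8.79×10⁶·sin44° ≈ 6.106×10⁶ m/s.
r = m v⊥/(|q|B) = (1.883×10⁻²⁸)(6.106×10⁶)/((1.602×10⁻¹⁹)(0.0793)) ≈ 0.0905 m.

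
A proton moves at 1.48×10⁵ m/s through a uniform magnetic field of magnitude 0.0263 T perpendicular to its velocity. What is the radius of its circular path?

r ≈ 0.0588 m

The magnetic force provides the centripetal force: |q|vB = mv²/r.
r = mv/(|q|B) = (1.673×10⁻²⁷)(1.48×10⁵)/((1.602×10⁻¹⁹)(0.0263)) ≈ 0.0588 m.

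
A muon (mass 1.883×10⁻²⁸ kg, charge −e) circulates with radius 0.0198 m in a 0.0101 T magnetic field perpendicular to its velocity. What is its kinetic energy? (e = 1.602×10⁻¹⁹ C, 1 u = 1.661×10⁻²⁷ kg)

v = |q|Br/m, then KE = ½mv² = (qBr)²/(2m).
v = (1.602×10⁻¹⁹)(0.0101)(0.0198)/1.883×10⁻²⁸ ≈ 1.701×10⁵ m/s.
KE = ½(1.883×10⁻²⁸)(1.701×10⁵)² ≈ 2.73×10⁻¹⁸ J = 17.0 eV.

KE ≈ 17.0 eV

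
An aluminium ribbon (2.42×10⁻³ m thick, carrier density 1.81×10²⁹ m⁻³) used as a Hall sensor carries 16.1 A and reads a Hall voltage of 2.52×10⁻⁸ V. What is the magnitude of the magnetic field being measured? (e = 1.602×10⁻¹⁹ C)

B ≈ 0.110 T

From V_H = IB/(n e t), B = V_H n e t / I.
B = (2.52×10⁻⁸)(1.81×10²⁹)(1.602×10⁻¹⁹)(2.42×10⁻³)/16.1 ≈ 0.110 T.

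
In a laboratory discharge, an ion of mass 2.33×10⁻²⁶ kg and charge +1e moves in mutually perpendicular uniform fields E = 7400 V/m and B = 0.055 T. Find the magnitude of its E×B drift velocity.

v_d ≈ 1.3×10⁵ m/s

The E×B drift speed is v_d = E/B.
v_d = 7400/0.055 = 1.3×10⁵ m/s.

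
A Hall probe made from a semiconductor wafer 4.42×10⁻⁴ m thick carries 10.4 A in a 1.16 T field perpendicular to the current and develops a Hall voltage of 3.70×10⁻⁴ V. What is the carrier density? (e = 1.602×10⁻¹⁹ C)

From V_H = IB/(n e t), n = IB/(V_H e t).
n = (10.4)(1.16)/((3.70×10⁻⁴)(1.602×10⁻¹⁹)(4.42×10⁻⁴)) ≈ 4.60×10²⁶ m⁻³.

n ≈ 4.60×10²⁶ m⁻³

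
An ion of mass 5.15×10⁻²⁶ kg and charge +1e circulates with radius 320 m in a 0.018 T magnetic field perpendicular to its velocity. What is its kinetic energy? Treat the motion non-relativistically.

KE ≈ 5.2×10⁷ eV

v = |q|Br/m, then KE = ½mv² = (qBr)²/(2m).
v = (1.602×10⁻¹⁹)(0.018)(320)/5.15×10⁻²⁶ ≈ 1.792×10⁷ m/s.
KE = ½(5.15×10⁻²⁶)(1.792×10⁷)² ≈ 8.3×10⁻¹² J = 5.2×10⁷ eV.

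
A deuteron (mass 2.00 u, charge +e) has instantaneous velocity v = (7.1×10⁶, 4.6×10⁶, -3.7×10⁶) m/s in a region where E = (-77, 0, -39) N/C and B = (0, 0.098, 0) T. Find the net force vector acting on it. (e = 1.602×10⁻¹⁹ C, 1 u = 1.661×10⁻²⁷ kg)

v×B = (3.63×10⁵, 0, 6.96×10⁵) N/C.
E + v×B = (3.63×10⁵, 0, 6.96×10⁵) N/C.
F = q(E + v×B) = (1.602×10⁻¹⁹ C)·(3.63×10⁵, 0, 6.96×10⁵) = (5.81×10⁻¹⁴, 0, 1.11×10⁻¹³) N.

F ≈ (5.81×10⁻¹⁴, 0, 1.11×10⁻¹³) N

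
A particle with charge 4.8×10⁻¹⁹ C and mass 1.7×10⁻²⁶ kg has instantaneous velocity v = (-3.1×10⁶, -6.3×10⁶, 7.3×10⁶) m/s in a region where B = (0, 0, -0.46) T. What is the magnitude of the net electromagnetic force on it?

v×B = (2.90×10⁶, -1.43×10⁶, 0) N/C.
F = q v×B = (4.8×10⁻¹⁹ C)·(2.90×10⁶, -1.43×10⁶, 0) = (1.39×10⁻¹², -6.84×10⁻¹³, 0) N.
|F| = 1.55×10⁻¹² N.

|F| ≈ 1.55×10⁻¹² N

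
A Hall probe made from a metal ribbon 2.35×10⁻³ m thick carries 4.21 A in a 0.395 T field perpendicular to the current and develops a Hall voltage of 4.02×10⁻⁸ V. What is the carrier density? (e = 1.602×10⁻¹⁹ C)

n ≈ 1.10×10²⁹ m⁻³

From V_H = IB/(n e t), n = IB/(V_H e t).
n = (4.21)(0.395)/((4.02×10⁻⁸)(1.602×10⁻¹⁹)(2.35×10⁻³)) ≈ 1.10×10²⁹ m⁻³.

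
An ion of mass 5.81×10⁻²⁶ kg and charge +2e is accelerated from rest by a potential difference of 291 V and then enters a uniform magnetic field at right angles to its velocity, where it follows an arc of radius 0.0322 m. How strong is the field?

v = √(2|q|V/m) = √(2·3.204×10⁻¹⁹·291/5.81×10⁻²⁶) ≈ 5.665×10⁴ m/s.
B = mv/(|q|r) = (5.81×10⁻²⁶)(5.665×10⁴)/((3.204×10⁻¹⁹)(0.0322)) ≈ 0.319 T.

B ≈ 0.319 T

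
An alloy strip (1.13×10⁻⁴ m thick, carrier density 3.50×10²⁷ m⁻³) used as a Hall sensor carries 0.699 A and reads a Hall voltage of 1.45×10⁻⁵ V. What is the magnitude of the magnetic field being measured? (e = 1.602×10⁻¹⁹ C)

From V_H = IB/(n e t), B = V_H n e t / I.
B = (1.45×10⁻⁵)(3.50×10²⁷)(1.602×10⁻¹⁹)(1.13×10⁻⁴)/0.699 ≈ 1.31 T.

B ≈ 1.31 T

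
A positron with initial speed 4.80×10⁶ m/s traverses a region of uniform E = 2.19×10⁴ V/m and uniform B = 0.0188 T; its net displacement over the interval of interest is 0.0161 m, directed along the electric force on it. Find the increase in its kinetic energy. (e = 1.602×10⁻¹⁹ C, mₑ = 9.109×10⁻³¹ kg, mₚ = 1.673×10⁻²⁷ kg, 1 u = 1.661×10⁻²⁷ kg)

ΔKE ≈ 5.65×10⁻¹⁷ J

The magnetic force is always ⟂ v and does no work; only the electric force changes KE.
ΔKE = F_E · d = |q|E d = (1.602×10⁻¹⁹)(2.19×10⁴)(0.0161) ≈ 5.65×10⁻¹⁷ J.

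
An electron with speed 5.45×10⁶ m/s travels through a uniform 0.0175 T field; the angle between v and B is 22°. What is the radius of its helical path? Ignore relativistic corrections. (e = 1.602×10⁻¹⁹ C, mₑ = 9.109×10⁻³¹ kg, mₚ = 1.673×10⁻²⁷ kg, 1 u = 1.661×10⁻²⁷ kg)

v⊥ = v sinθ = 5.45×10⁶·sin22° ≈ 2.042×10⁶ m/s.
r = m v⊥/(|q|B) = (9.109×10⁻³¹)(2.042×10⁶)/((1.602×10⁻¹⁹)(0.0175)) ≈ 6.63×10⁻⁴ m.

r ≈ 6.63×10⁻⁴ m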